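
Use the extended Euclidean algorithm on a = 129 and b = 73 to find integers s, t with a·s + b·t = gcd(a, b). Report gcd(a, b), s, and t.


Euclidean algorithm on (129, 73) — divide until remainder is 0:
  129 = 1 · 73 + 56
  73 = 1 · 56 + 17
  56 = 3 · 17 + 5
  17 = 3 · 5 + 2
  5 = 2 · 2 + 1
  2 = 2 · 1 + 0
gcd(129, 73) = 1.
Track Bezout coefficients alongside the remainders: start with r₀ = 129 = a·1 + b·0 (s = 1, t = 0) and r₁ = 73 = a·0 + b·1 (s = 0, t = 1); each new remainder r_{k+1} = r_{k-1} − q_k·r_k inherits s_{k+1} = s_{k-1} − q_k·s_k, t_{k+1} = t_{k-1} − q_k·t_k, so r_k = a·s_k + b·t_k at every step:
  q = 1: r = 56, s = 1 − 1·0 = 1, t = 0 − 1·1 = -1  (check: 129·1 + 73·(-1) = 56)
  q = 1: r = 17, s = 0 − 1·1 = -1, t = 1 − 1·(-1) = 2  (check: 129·(-1) + 73·2 = 17)
  q = 3: r = 5, s = 1 − 3·(-1) = 4, t = -1 − 3·2 = -7  (check: 129·4 + 73·(-7) = 5)
  q = 3: r = 2, s = -1 − 3·4 = -13, t = 2 − 3·(-7) = 23  (check: 129·(-13) + 73·23 = 2)
  q = 2: r = 1, s = 4 − 2·(-13) = 30, t = -7 − 2·23 = -53  (check: 129·30 + 73·(-53) = 1)
The row with r = 1 (the gcd) gives the Bezout coefficients s = 30, t = -53.
Result: 129 · (30) + 73 · (-53) = 1.

gcd(129, 73) = 1; s = 30, t = -53 (check: 129·30 + 73·(-53) = 1).


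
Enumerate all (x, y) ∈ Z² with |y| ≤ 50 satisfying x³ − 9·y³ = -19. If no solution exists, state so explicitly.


The equation is x³ - 9y³ = -19. For fixed y, x³ = 9·y³ − 19, so a solution requires the RHS to be a perfect cube.
Strategy: iterate y from -50 to 50, compute RHS = 9·y³ − 19, and check whether it is a (positive or negative) perfect cube.
Check small values of y:
  y = 0: RHS = -19 is not a perfect cube.
  y = 1: RHS = -10 is not a perfect cube.
  y = -1: RHS = -28 is not a perfect cube.
  y = 2: RHS = 53 is not a perfect cube.
  y = -2: RHS = -91 is not a perfect cube.
  y = 3: RHS = 224 is not a perfect cube.
  y = -3: RHS = -262 is not a perfect cube.
Continuing the search up to |y| = 50 finds no solutions either.
No (x, y) in the scanned range satisfies the equation.

No integer solutions with |y| ≤ 50.


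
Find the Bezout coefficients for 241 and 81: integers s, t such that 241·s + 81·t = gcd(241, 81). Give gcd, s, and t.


Euclidean algorithm on (241, 81) — divide until remainder is 0:
  241 = 2 · 81 + 79
  81 = 1 · 79 + 2
  79 = 39 · 2 + 1
  2 = 2 · 1 + 0
gcd(241, 81) = 1.
Track Bezout coefficients alongside the remainders: start with r₀ = 241 = a·1 + b·0 (s = 1, t = 0) and r₁ = 81 = a·0 + b·1 (s = 0, t = 1); each new remainder r_{k+1} = r_{k-1} − q_k·r_k inherits s_{k+1} = s_{k-1} − q_k·s_k, t_{k+1} = t_{k-1} − q_k·t_k, so r_k = a·s_k + b·t_k at every step:
  q = 2: r = 79, s = 1 − 2·0 = 1, t = 0 − 2·1 = -2  (check: 241·1 + 81·(-2) = 79)
  q = 1: r = 2, s = 0 − 1·1 = -1, t = 1 − 1·(-2) = 3  (check: 241·(-1) + 81·3 = 2)
  q = 39: r = 1, s = 1 − 39·(-1) = 40, t = -2 − 39·3 = -119  (check: 241·40 + 81·(-119) = 1)
The row with r = 1 (the gcd) gives the Bezout coefficients s = 40, t = -119.
Result: 241 · (40) + 81 · (-119) = 1.

gcd(241, 81) = 1; s = 40, t = -119 (check: 241·40 + 81·(-119) = 1).


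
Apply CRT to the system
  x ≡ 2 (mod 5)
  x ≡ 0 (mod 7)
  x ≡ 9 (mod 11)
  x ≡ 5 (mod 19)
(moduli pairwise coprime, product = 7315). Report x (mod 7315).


Product of moduli M = 5 · 7 · 11 · 19 = 7315.
Merge one congruence at a time:
  Start: x ≡ 2 (mod 5).
  Combine with x ≡ 0 (mod 7); new modulus lcm = 35.
    Write x = 2 + 5·t and substitute into x ≡ 0 (mod 7): 5·t ≡ 0 − 2 = -2 (mod 7).
    Reduce coefficients mod 7: 5·t ≡ 5 (mod 7).
    The inverse of 5 mod 7 is 3 (since 5·3 = 15 = 2·7 + 1), so t ≡ 3·5 = 15 ≡ 1 (mod 7).
    Then x = 2 + 5·1 = 7, valid modulo lcm(5, 7) = 35: x ≡ 7 (mod 35).
  Combine with x ≡ 9 (mod 11); new modulus lcm = 385.
    Write x = 7 + 35·t and substitute into x ≡ 9 (mod 11): 35·t ≡ 9 − 7 = 2 (mod 11).
    Reduce coefficients mod 11: 2·t ≡ 2 (mod 11).
    The inverse of 2 mod 11 is 6 (since 2·6 = 12 = 1·11 + 1), so t ≡ 6·2 = 12 ≡ 1 (mod 11).
    Then x = 7 + 35·1 = 42, valid modulo lcm(35, 11) = 385: x ≡ 42 (mod 385).
  Combine with x ≡ 5 (mod 19); new modulus lcm = 7315.
    Write x = 42 + 385·t and substitute into x ≡ 5 (mod 19): 385·t ≡ 5 − 42 = -37 (mod 19).
    Reduce coefficients mod 19: 5·t ≡ 1 (mod 19).
    The inverse of 5 mod 19 is 4 (since 5·4 = 20 = 1·19 + 1), so t ≡ 4·1 = 4 ≡ 4 (mod 19).
    Then x = 42 + 385·4 = 1582, valid modulo lcm(385, 19) = 7315: x ≡ 1582 (mod 7315).
Verify against each original: 1582 mod 5 = 2, 1582 mod 7 = 0, 1582 mod 11 = 9, 1582 mod 19 = 5.

x ≡ 1582 (mod 7315).


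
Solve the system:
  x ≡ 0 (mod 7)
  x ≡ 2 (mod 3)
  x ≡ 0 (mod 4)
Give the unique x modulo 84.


Moduli 7, 3, 4 are pairwise coprime; by CRT there is a unique solution modulo M = 7 · 3 · 4 = 84.
Solve pairwise, accumulating the modulus:
  Start with x ≡ 0 (mod 7).
  Combine with x ≡ 2 (mod 3): since gcd(7, 3) = 1, we get a unique residue mod 21.
    Write x = 0 + 7·t and substitute into x ≡ 2 (mod 3): 7·t ≡ 2 − 0 = 2 (mod 3).
    Reduce coefficients mod 3: 1·t ≡ 2 (mod 3).
    So t ≡ 2 (mod 3).
    Then x = 0 + 7·2 = 14, valid modulo lcm(7, 3) = 21: x ≡ 14 (mod 21).
  Combine with x ≡ 0 (mod 4): since gcd(21, 4) = 1, we get a unique residue mod 84.
    Write x = 14 + 21·t and substitute into x ≡ 0 (mod 4): 21·t ≡ 0 − 14 = -14 (mod 4).
    Reduce coefficients mod 4: 1·t ≡ 2 (mod 4).
    So t ≡ 2 (mod 4).
    Then x = 14 + 21·2 = 56, valid modulo lcm(21, 4) = 84: x ≡ 56 (mod 84).
Verify: 56 mod 7 = 0 ✓, 56 mod 3 = 2 ✓, 56 mod 4 = 0 ✓.

x ≡ 56 (mod 84).


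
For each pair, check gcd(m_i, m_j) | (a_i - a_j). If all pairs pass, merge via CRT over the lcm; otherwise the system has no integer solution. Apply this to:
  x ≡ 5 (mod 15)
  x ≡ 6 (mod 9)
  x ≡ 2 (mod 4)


Moduli 15, 9, 4 are not pairwise coprime, so CRT works modulo lcm(m_i) when all pairwise compatibility conditions hold.
Pairwise compatibility: gcd(m_i, m_j) must divide a_i - a_j for every pair.
Merge one congruence at a time:
  Start: x ≡ 5 (mod 15).
  Combine with x ≡ 6 (mod 9): gcd(15, 9) = 3, and 6 - 5 = 1 is NOT divisible by 3.
    ⇒ system is inconsistent (no integer solution).

No solution (the system is inconsistent).


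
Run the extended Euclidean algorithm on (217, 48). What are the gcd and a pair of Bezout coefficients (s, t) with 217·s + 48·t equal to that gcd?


Euclidean algorithm on (217, 48) — divide until remainder is 0:
  217 = 4 · 48 + 25
  48 = 1 · 25 + 23
  25 = 1 · 23 + 2
  23 = 11 · 2 + 1
  2 = 2 · 1 + 0
gcd(217, 48) = 1.
Track Bezout coefficients alongside the remainders: start with r₀ = 217 = a·1 + b·0 (s = 1, t = 0) and r₁ = 48 = a·0 + b·1 (s = 0, t = 1); each new remainder r_{k+1} = r_{k-1} − q_k·r_k inherits s_{k+1} = s_{k-1} − q_k·s_k, t_{k+1} = t_{k-1} − q_k·t_k, so r_k = a·s_k + b·t_k at every step:
  q = 4: r = 25, s = 1 − 4·0 = 1, t = 0 − 4·1 = -4  (check: 217·1 + 48·(-4) = 25)
  q = 1: r = 23, s = 0 − 1·1 = -1, t = 1 − 1·(-4) = 5  (check: 217·(-1) + 48·5 = 23)
  q = 1: r = 2, s = 1 − 1·(-1) = 2, t = -4 − 1·5 = -9  (check: 217·2 + 48·(-9) = 2)
  q = 11: r = 1, s = -1 − 11·2 = -23, t = 5 − 11·(-9) = 104  (check: 217·(-23) + 48·104 = 1)
The row with r = 1 (the gcd) gives the Bezout coefficients s = -23, t = 104.
Result: 217 · (-23) + 48 · (104) = 1.

gcd(217, 48) = 1; s = -23, t = 104 (check: 217·(-23) + 48·104 = 1).


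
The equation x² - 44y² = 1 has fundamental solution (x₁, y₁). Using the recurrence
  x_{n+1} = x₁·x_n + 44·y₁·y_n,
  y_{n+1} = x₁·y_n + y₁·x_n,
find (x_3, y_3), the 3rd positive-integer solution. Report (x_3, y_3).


Step 1: Find the fundamental solution (x₁, y₁) of x² - 44y² = 1.
  Expand √44 as a continued fraction. a₀ = ⌊√44⌋ = 6; iterate m_{k+1} = d_k·a_k − m_k, d_{k+1} = (44 − m_{k+1}²)/d_k, a_{k+1} = ⌊(a₀ + m_{k+1})/d_{k+1}⌋ (starting m₀ = 0, d₀ = 1), with convergents p_k = a_k·p_{k-1} + p_{k-2}, q_k = a_k·q_{k-1} + q_{k-2} (p₋₁ = 1, q₋₁ = 0):
  k = 0: a₀ = 6; p₀/q₀ = 6/1; p₀² − 44·q₀² = 36 − 44 = -8.
  k = 1: m = 6, d = 8, a = ⌊(6 + 6)/8⌋ = 1; p/q = (1·6 + 1)/(1·1 + 0) = 7/1; p² − 44·q² = 49 − 44 = 5.
  k = 2: m = 2, d = 5, a = ⌊(6 + 2)/5⌋ = 1; p/q = (1·7 + 6)/(1·1 + 1) = 13/2; p² − 44·q² = 169 − 176 = -7.
  k = 3: m = 3, d = 7, a = ⌊(6 + 3)/7⌋ = 1; p/q = (1·13 + 7)/(1·2 + 1) = 20/3; p² − 44·q² = 400 − 396 = 4.
  k = 4: m = 4, d = 4, a = ⌊(6 + 4)/4⌋ = 2; p/q = (2·20 + 13)/(2·3 + 2) = 53/8; p² − 44·q² = 2809 − 2816 = -7.
  k = 5: m = 4, d = 7, a = ⌊(6 + 4)/7⌋ = 1; p/q = (1·53 + 20)/(1·8 + 3) = 73/11; p² − 44·q² = 5329 − 5324 = 5.
  k = 6: m = 3, d = 5, a = ⌊(6 + 3)/5⌋ = 1; p/q = (1·73 + 53)/(1·11 + 8) = 126/19; p² − 44·q² = 15876 − 15884 = -8.
  k = 7: m = 2, d = 8, a = ⌊(6 + 2)/8⌋ = 1; p/q = (1·126 + 73)/(1·19 + 11) = 199/30; p² − 44·q² = 39601 − 39600 = 1.
  The first convergent with p² − 44·q² = 1 gives the fundamental solution (x₁, y₁) = (199, 30).
Step 2: Apply the recurrence (x_{n+1}, y_{n+1}) = (x₁x_n + 44y₁y_n, x₁y_n + y₁x_n) repeatedly.
  From (x_1, y_1) = (199, 30): x_2 = 199·199 + 44·30·30 = 79201; y_2 = 199·30 + 30·199 = 11940.
  From (x_2, y_2) = (79201, 11940): x_3 = 199·79201 + 44·30·11940 = 31521799; y_3 = 199·11940 + 30·79201 = 4752090.
Step 3: Verify x_3² - 44·y_3² = 993623812196401 - 993623812196400 = 1 (should be 1). ✓

(x_1, y_1) = (199, 30); (x_3, y_3) = (31521799, 4752090).


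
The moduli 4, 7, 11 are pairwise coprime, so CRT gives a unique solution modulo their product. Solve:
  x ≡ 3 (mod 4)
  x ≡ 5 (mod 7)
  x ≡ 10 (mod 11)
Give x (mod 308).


Moduli 4, 7, 11 are pairwise coprime; by CRT there is a unique solution modulo M = 4 · 7 · 11 = 308.
Solve pairwise, accumulating the modulus:
  Start with x ≡ 3 (mod 4).
  Combine with x ≡ 5 (mod 7): since gcd(4, 7) = 1, we get a unique residue mod 28.
    Write x = 3 + 4·t and substitute into x ≡ 5 (mod 7): 4·t ≡ 5 − 3 = 2 (mod 7).
    The inverse of 4 mod 7 is 2 (since 4·2 = 8 = 1·7 + 1), so t ≡ 2·2 = 4 ≡ 4 (mod 7).
    Then x = 3 + 4·4 = 19, valid modulo lcm(4, 7) = 28: x ≡ 19 (mod 28).
  Combine with x ≡ 10 (mod 11): since gcd(28, 11) = 1, we get a unique residue mod 308.
    Write x = 19 + 28·t and substitute into x ≡ 10 (mod 11): 28·t ≡ 10 − 19 = -9 (mod 11).
    Reduce coefficients mod 11: 6·t ≡ 2 (mod 11).
    The inverse of 6 mod 11 is 2 (since 6·2 = 12 = 1·11 + 1), so t ≡ 2·2 = 4 ≡ 4 (mod 11).
    Then x = 19 + 28·4 = 131, valid modulo lcm(28, 11) = 308: x ≡ 131 (mod 308).
Verify: 131 mod 4 = 3 ✓, 131 mod 7 = 5 ✓, 131 mod 11 = 10 ✓.

x ≡ 131 (mod 308).


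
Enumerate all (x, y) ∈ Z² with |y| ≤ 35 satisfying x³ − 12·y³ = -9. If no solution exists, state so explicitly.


The equation is x³ - 12y³ = -9. For fixed y, x³ = 12·y³ − 9, so a solution requires the RHS to be a perfect cube.
Strategy: iterate y from -35 to 35, compute RHS = 12·y³ − 9, and check whether it is a (positive or negative) perfect cube.
Check small values of y:
  y = 0: RHS = -9 is not a perfect cube.
  y = 1: RHS = 3 is not a perfect cube.
  y = -1: RHS = -21 is not a perfect cube.
  y = 2: RHS = 87 is not a perfect cube.
  y = -2: RHS = -105 is not a perfect cube.
  y = 3: RHS = 315 is not a perfect cube.
  y = -3: RHS = -333 is not a perfect cube.
Continuing the search up to |y| = 35 finds no solutions either.
No (x, y) in the scanned range satisfies the equation.

No integer solutions with |y| ≤ 35.


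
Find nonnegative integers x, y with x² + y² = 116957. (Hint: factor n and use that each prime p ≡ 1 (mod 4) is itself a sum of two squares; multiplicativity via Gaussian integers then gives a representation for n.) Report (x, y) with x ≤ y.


Step 1: Factor n = 116957 = 29 · 37 · 109.
Step 2: Check the mod-4 condition on each prime factor: 29 ≡ 1 (mod 4), exponent 1; 37 ≡ 1 (mod 4), exponent 1; 109 ≡ 1 (mod 4), exponent 1.
All primes ≡ 3 (mod 4) appear to even exponent (or don't appear), so by the two-squares theorem n IS expressible as a sum of two squares.
Step 3: Build a representation. Here n = 29 · 37 · 109 is a product of primes ≡ 1 (mod 4). Each prime p ≡ 1 (mod 4) is itself a sum of two squares; find a² by testing p − a² for a perfect square:
  29: 29 − 1² = 28, 29 − 2² = 25 = 5² ⇒ 29 = 2² + 5².
  37: 37 − 1² = 36 = 6² ⇒ 37 = 1² + 6².
  109: 109 − 1² = 108, 109 − 2² = 105, 109 − 3² = 100 = 10² ⇒ 109 = 3² + 10².
  Combine using the Brahmagupta–Fibonacci identity (a² + b²)(c² + d²) = (ac − bd)² + (ad + bc)² = (ac + bd)² + (ad − bc)²:
  29 · 37 = 1073: from (2² + 5²)(1² + 6²), take (2·1 − 5·6, 2·6 + 5·1) = (2 − 30, 12 + 5) = (-28, 17); dropping signs (only squares matter) gives (28, 17); check 28² + 17² = 784 + 289 = 1073 ✓.
  1073 · 109 = 116957: from (28² + 17²)(3² + 10²), take (28·3 − 17·10, 28·10 + 17·3) = (84 − 170, 280 + 51) = (-86, 331); dropping signs (only squares matter) gives (86, 331); check 86² + 331² = 7396 + 109561 = 116957 ✓.
Step 4: Order so x ≤ y and verify: 86² + 331² = 7396 + 109561 = 116957 = n. ✓

n = 116957 = 86² + 331² (one valid representation with x ≤ y).


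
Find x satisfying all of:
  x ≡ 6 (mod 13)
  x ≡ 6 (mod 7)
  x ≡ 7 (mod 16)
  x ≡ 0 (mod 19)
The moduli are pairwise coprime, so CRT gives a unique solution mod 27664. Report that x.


Product of moduli M = 13 · 7 · 16 · 19 = 27664.
Merge one congruence at a time:
  Start: x ≡ 6 (mod 13).
  Combine with x ≡ 6 (mod 7); new modulus lcm = 91.
    Write x = 6 + 13·t and substitute into x ≡ 6 (mod 7): 13·t ≡ 6 − 6 = 0 (mod 7).
    Reduce coefficients mod 7: 6·t ≡ 0 (mod 7).
    The inverse of 6 mod 7 is 6 (since 6·6 = 36 = 5·7 + 1), so t ≡ 6·0 = 0 ≡ 0 (mod 7).
    Then x = 6 + 13·0 = 6, valid modulo lcm(13, 7) = 91: x ≡ 6 (mod 91).
  Combine with x ≡ 7 (mod 16); new modulus lcm = 1456.
    Write x = 6 + 91·t and substitute into x ≡ 7 (mod 16): 91·t ≡ 7 − 6 = 1 (mod 16).
    Reduce coefficients mod 16: 11·t ≡ 1 (mod 16).
    The inverse of 11 mod 16 is 3 (since 11·3 = 33 = 2·16 + 1), so t ≡ 3·1 = 3 ≡ 3 (mod 16).
    Then x = 6 + 91·3 = 279, valid modulo lcm(91, 16) = 1456: x ≡ 279 (mod 1456).
  Combine with x ≡ 0 (mod 19); new modulus lcm = 27664.
    Write x = 279 + 1456·t and substitute into x ≡ 0 (mod 19): 1456·t ≡ 0 − 279 = -279 (mod 19).
    Reduce coefficients mod 19: 12·t ≡ 6 (mod 19).
    The inverse of 12 mod 19 is 8 (since 12·8 = 96 = 5·19 + 1), so t ≡ 8·6 = 48 ≡ 10 (mod 19).
    Then x = 279 + 1456·10 = 14839, valid modulo lcm(1456, 19) = 27664: x ≡ 14839 (mod 27664).
Verify against each original: 14839 mod 13 = 6, 14839 mod 7 = 6, 14839 mod 16 = 7, 14839 mod 19 = 0.

x ≡ 14839 (mod 27664).


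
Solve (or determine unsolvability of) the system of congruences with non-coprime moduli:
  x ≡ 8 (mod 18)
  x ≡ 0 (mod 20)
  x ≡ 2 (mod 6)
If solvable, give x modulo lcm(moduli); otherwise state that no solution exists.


Moduli 18, 20, 6 are not pairwise coprime, so CRT works modulo lcm(m_i) when all pairwise compatibility conditions hold.
Pairwise compatibility: gcd(m_i, m_j) must divide a_i - a_j for every pair.
Merge one congruence at a time:
  Start: x ≡ 8 (mod 18).
  Combine with x ≡ 0 (mod 20): gcd(18, 20) = 2; 0 - 8 = -8, which IS divisible by 2, so compatible.
    Write x = 8 + 18·t and substitute into x ≡ 0 (mod 20): 18·t ≡ 0 − 8 = -8 (mod 20).
    Divide the congruence (and modulus) by g = 2: 9·t ≡ -4 (mod 10).
    Reduce coefficients mod 10: 9·t ≡ 6 (mod 10).
    The inverse of 9 mod 10 is 9 (since 9·9 = 81 = 8·10 + 1), so t ≡ 9·6 = 54 ≡ 4 (mod 10).
    Then x = 8 + 18·4 = 80, valid modulo lcm(18, 20) = 180: x ≡ 80 (mod 180).
  Combine with x ≡ 2 (mod 6): gcd(180, 6) = 6; 2 - 80 = -78, which IS divisible by 6, so compatible.
    Write x = 80 + 180·t and substitute into x ≡ 2 (mod 6): 180·t ≡ 2 − 80 = -78 (mod 6).
    Divide the congruence (and modulus) by g = 6: 30·t ≡ -13 (mod 1).
    Modulo 1 every t works; take t = 0.
    Then x = 80 + 180·0 = 80, valid modulo lcm(180, 6) = 180: x ≡ 80 (mod 180).
Verify: 80 mod 18 = 8, 80 mod 20 = 0, 80 mod 6 = 2.

x ≡ 80 (mod 180).


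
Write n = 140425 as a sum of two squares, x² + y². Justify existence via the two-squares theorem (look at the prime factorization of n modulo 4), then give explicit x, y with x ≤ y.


Step 1: Factor n = 140425 = 5^2 · 41 · 137.
Step 2: Check the mod-4 condition on each prime factor: 5 ≡ 1 (mod 4), exponent 2; 41 ≡ 1 (mod 4), exponent 1; 137 ≡ 1 (mod 4), exponent 1.
All primes ≡ 3 (mod 4) appear to even exponent (or don't appear), so by the two-squares theorem n IS expressible as a sum of two squares.
Step 3: Build a representation. Group n = k² · m with k = 5 and m = 41 · 137 = 5617 (a product of primes ≡ 1 (mod 4)); a representation of m scales to one of n via (k·x)² + (k·y)² = k²(x² + y²). Each prime p ≡ 1 (mod 4) is itself a sum of two squares; find a² by testing p − a² for a perfect square:
  41: 41 − 1² = 40, 41 − 2² = 37, 41 − 3² = 32, 41 − 4² = 25 = 5² ⇒ 41 = 4² + 5².
  137: 137 − 1² = 136, 137 − 2² = 133, 137 − 3² = 128, 137 − 4² = 121 = 11² ⇒ 137 = 4² + 11².
  Combine using the Brahmagupta–Fibonacci identity (a² + b²)(c² + d²) = (ac − bd)² + (ad + bc)² = (ac + bd)² + (ad − bc)²:
  41 · 137 = 5617: from (4² + 5²)(4² + 11²), take (4·4 − 5·11, 4·11 + 5·4) = (16 − 55, 44 + 20) = (-39, 64); dropping signs (only squares matter) gives (39, 64); check 39² + 64² = 1521 + 4096 = 5617 ✓.
  Scale by k = 5: (5·39, 5·64) = (195, 320).
Step 4: Order so x ≤ y and verify: 195² + 320² = 38025 + 102400 = 140425 = n. ✓

n = 140425 = 195² + 320² (one valid representation with x ≤ y).


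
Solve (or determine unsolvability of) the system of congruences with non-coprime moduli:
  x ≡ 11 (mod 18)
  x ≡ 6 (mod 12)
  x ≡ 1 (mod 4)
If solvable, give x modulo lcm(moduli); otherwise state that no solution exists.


Moduli 18, 12, 4 are not pairwise coprime, so CRT works modulo lcm(m_i) when all pairwise compatibility conditions hold.
Pairwise compatibility: gcd(m_i, m_j) must divide a_i - a_j for every pair.
Merge one congruence at a time:
  Start: x ≡ 11 (mod 18).
  Combine with x ≡ 6 (mod 12): gcd(18, 12) = 6, and 6 - 11 = -5 is NOT divisible by 6.
    ⇒ system is inconsistent (no integer solution).

No solution (the system is inconsistent).


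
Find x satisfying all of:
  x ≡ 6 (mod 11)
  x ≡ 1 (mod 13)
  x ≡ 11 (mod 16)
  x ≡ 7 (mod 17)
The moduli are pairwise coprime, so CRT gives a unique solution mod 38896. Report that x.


Product of moduli M = 11 · 13 · 16 · 17 = 38896.
Merge one congruence at a time:
  Start: x ≡ 6 (mod 11).
  Combine with x ≡ 1 (mod 13); new modulus lcm = 143.
    Write x = 6 + 11·t and substitute into x ≡ 1 (mod 13): 11·t ≡ 1 − 6 = -5 (mod 13).
    Reduce coefficients mod 13: 11·t ≡ 8 (mod 13).
    The inverse of 11 mod 13 is 6 (since 11·6 = 66 = 5·13 + 1), so t ≡ 6·8 = 48 ≡ 9 (mod 13).
    Then x = 6 + 11·9 = 105, valid modulo lcm(11, 13) = 143: x ≡ 105 (mod 143).
  Combine with x ≡ 11 (mod 16); new modulus lcm = 2288.
    Write x = 105 + 143·t and substitute into x ≡ 11 (mod 16): 143·t ≡ 11 − 105 = -94 (mod 16).
    Reduce coefficients mod 16: 15·t ≡ 2 (mod 16).
    The inverse of 15 mod 16 is 15 (since 15·15 = 225 = 14·16 + 1), so t ≡ 15·2 = 30 ≡ 14 (mod 16).
    Then x = 105 + 143·14 = 2107, valid modulo lcm(143, 16) = 2288: x ≡ 2107 (mod 2288).
  Combine with x ≡ 7 (mod 17); new modulus lcm = 38896.
    Write x = 2107 + 2288·t and substitute into x ≡ 7 (mod 17): 2288·t ≡ 7 − 2107 = -2100 (mod 17).
    Reduce coefficients mod 17: 10·t ≡ 8 (mod 17).
    The inverse of 10 mod 17 is 12 (since 10·12 = 120 = 7·17 + 1), so t ≡ 12·8 = 96 ≡ 11 (mod 17).
    Then x = 2107 + 2288·11 = 27275, valid modulo lcm(2288, 17) = 38896: x ≡ 27275 (mod 38896).
Verify against each original: 27275 mod 11 = 6, 27275 mod 13 = 1, 27275 mod 16 = 11, 27275 mod 17 = 7.

x ≡ 27275 (mod 38896).


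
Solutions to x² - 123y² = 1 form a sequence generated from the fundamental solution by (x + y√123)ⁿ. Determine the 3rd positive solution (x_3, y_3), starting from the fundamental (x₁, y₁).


Step 1: Find the fundamental solution (x₁, y₁) of x² - 123y² = 1.
  Expand √123 as a continued fraction. a₀ = ⌊√123⌋ = 11; iterate m_{k+1} = d_k·a_k − m_k, d_{k+1} = (123 − m_{k+1}²)/d_k, a_{k+1} = ⌊(a₀ + m_{k+1})/d_{k+1}⌋ (starting m₀ = 0, d₀ = 1), with convergents p_k = a_k·p_{k-1} + p_{k-2}, q_k = a_k·q_{k-1} + q_{k-2} (p₋₁ = 1, q₋₁ = 0):
  k = 0: a₀ = 11; p₀/q₀ = 11/1; p₀² − 123·q₀² = 121 − 123 = -2.
  k = 1: m = 11, d = 2, a = ⌊(11 + 11)/2⌋ = 11; p/q = (11·11 + 1)/(11·1 + 0) = 122/11; p² − 123·q² = 14884 − 14883 = 1.
  The first convergent with p² − 123·q² = 1 gives the fundamental solution (x₁, y₁) = (122, 11).
Step 2: Apply the recurrence (x_{n+1}, y_{n+1}) = (x₁x_n + 123y₁y_n, x₁y_n + y₁x_n) repeatedly.
  From (x_1, y_1) = (122, 11): x_2 = 122·122 + 123·11·11 = 29767; y_2 = 122·11 + 11·122 = 2684.
  From (x_2, y_2) = (29767, 2684): x_3 = 122·29767 + 123·11·2684 = 7263026; y_3 = 122·2684 + 11·29767 = 654885.
Step 3: Verify x_3² - 123·y_3² = 52751546676676 - 52751546676675 = 1 (should be 1). ✓

(x_1, y_1) = (122, 11); (x_3, y_3) = (7263026, 654885).


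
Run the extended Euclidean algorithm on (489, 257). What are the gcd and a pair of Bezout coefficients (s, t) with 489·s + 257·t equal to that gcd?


Euclidean algorithm on (489, 257) — divide until remainder is 0:
  489 = 1 · 257 + 232
  257 = 1 · 232 + 25
  232 = 9 · 25 + 7
  25 = 3 · 7 + 4
  7 = 1 · 4 + 3
  4 = 1 · 3 + 1
  3 = 3 · 1 + 0
gcd(489, 257) = 1.
Track Bezout coefficients alongside the remainders: start with r₀ = 489 = a·1 + b·0 (s = 1, t = 0) and r₁ = 257 = a·0 + b·1 (s = 0, t = 1); each new remainder r_{k+1} = r_{k-1} − q_k·r_k inherits s_{k+1} = s_{k-1} − q_k·s_k, t_{k+1} = t_{k-1} − q_k·t_k, so r_k = a·s_k + b·t_k at every step:
  q = 1: r = 232, s = 1 − 1·0 = 1, t = 0 − 1·1 = -1  (check: 489·1 + 257·(-1) = 232)
  q = 1: r = 25, s = 0 − 1·1 = -1, t = 1 − 1·(-1) = 2  (check: 489·(-1) + 257·2 = 25)
  q = 9: r = 7, s = 1 − 9·(-1) = 10, t = -1 − 9·2 = -19  (check: 489·10 + 257·(-19) = 7)
  q = 3: r = 4, s = -1 − 3·10 = -31, t = 2 − 3·(-19) = 59  (check: 489·(-31) + 257·59 = 4)
  q = 1: r = 3, s = 10 − 1·(-31) = 41, t = -19 − 1·59 = -78  (check: 489·41 + 257·(-78) = 3)
  q = 1: r = 1, s = -31 − 1·41 = -72, t = 59 − 1·(-78) = 137  (check: 489·(-72) + 257·137 = 1)
The row with r = 1 (the gcd) gives the Bezout coefficients s = -72, t = 137.
Result: 489 · (-72) + 257 · (137) = 1.

gcd(489, 257) = 1; s = -72, t = 137 (check: 489·(-72) + 257·137 = 1).


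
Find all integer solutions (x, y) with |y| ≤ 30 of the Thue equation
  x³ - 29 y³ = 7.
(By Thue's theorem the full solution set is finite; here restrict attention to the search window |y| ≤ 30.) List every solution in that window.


The equation is x³ - 29y³ = 7. For fixed y, x³ = 29·y³ + 7, so a solution requires the RHS to be a perfect cube.
Strategy: iterate y from -30 to 30, compute RHS = 29·y³ + 7, and check whether it is a (positive or negative) perfect cube.
Check small values of y:
  y = 0: RHS = 7 is not a perfect cube.
  y = 1: RHS = 36 is not a perfect cube.
  y = -1: RHS = -22 is not a perfect cube.
  y = 2: RHS = 239 is not a perfect cube.
  y = -2: RHS = -225 is not a perfect cube.
  y = 3: RHS = 790 is not a perfect cube.
  y = -3: RHS = -776 is not a perfect cube.
Continuing the search up to |y| = 30 finds no solutions either.
No (x, y) in the scanned range satisfies the equation.

No integer solutions with |y| ≤ 30.


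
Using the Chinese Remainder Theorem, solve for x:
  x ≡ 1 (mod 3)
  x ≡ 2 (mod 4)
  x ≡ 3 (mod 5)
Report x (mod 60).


Moduli 3, 4, 5 are pairwise coprime; by CRT there is a unique solution modulo M = 3 · 4 · 5 = 60.
Solve pairwise, accumulating the modulus:
  Start with x ≡ 1 (mod 3).
  Combine with x ≡ 2 (mod 4): since gcd(3, 4) = 1, we get a unique residue mod 12.
    Write x = 1 + 3·t and substitute into x ≡ 2 (mod 4): 3·t ≡ 2 − 1 = 1 (mod 4).
    The inverse of 3 mod 4 is 3 (since 3·3 = 9 = 2·4 + 1), so t ≡ 3·1 = 3 ≡ 3 (mod 4).
    Then x = 1 + 3·3 = 10, valid modulo lcm(3, 4) = 12: x ≡ 10 (mod 12).
  Combine with x ≡ 3 (mod 5): since gcd(12, 5) = 1, we get a unique residue mod 60.
    Write x = 10 + 12·t and substitute into x ≡ 3 (mod 5): 12·t ≡ 3 − 10 = -7 (mod 5).
    Reduce coefficients mod 5: 2·t ≡ 3 (mod 5).
    The inverse of 2 mod 5 is 3 (since 2·3 = 6 = 1·5 + 1), so t ≡ 3·3 = 9 ≡ 4 (mod 5).
    Then x = 10 + 12·4 = 58, valid modulo lcm(12, 5) = 60: x ≡ 58 (mod 60).
Verify: 58 mod 3 = 1 ✓, 58 mod 4 = 2 ✓, 58 mod 5 = 3 ✓.

x ≡ 58 (mod 60).


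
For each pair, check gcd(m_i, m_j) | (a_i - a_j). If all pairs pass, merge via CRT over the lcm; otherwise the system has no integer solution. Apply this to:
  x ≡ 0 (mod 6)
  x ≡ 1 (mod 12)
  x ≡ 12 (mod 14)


Moduli 6, 12, 14 are not pairwise coprime, so CRT works modulo lcm(m_i) when all pairwise compatibility conditions hold.
Pairwise compatibility: gcd(m_i, m_j) must divide a_i - a_j for every pair.
Merge one congruence at a time:
  Start: x ≡ 0 (mod 6).
  Combine with x ≡ 1 (mod 12): gcd(6, 12) = 6, and 1 - 0 = 1 is NOT divisible by 6.
    ⇒ system is inconsistent (no integer solution).

No solution (the system is inconsistent).


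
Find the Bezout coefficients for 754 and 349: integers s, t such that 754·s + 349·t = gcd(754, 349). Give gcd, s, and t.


Euclidean algorithm on (754, 349) — divide until remainder is 0:
  754 = 2 · 349 + 56
  349 = 6 · 56 + 13
  56 = 4 · 13 + 4
  13 = 3 · 4 + 1
  4 = 4 · 1 + 0
gcd(754, 349) = 1.
Track Bezout coefficients alongside the remainders: start with r₀ = 754 = a·1 + b·0 (s = 1, t = 0) and r₁ = 349 = a·0 + b·1 (s = 0, t = 1); each new remainder r_{k+1} = r_{k-1} − q_k·r_k inherits s_{k+1} = s_{k-1} − q_k·s_k, t_{k+1} = t_{k-1} − q_k·t_k, so r_k = a·s_k + b·t_k at every step:
  q = 2: r = 56, s = 1 − 2·0 = 1, t = 0 − 2·1 = -2  (check: 754·1 + 349·(-2) = 56)
  q = 6: r = 13, s = 0 − 6·1 = -6, t = 1 − 6·(-2) = 13  (check: 754·(-6) + 349·13 = 13)
  q = 4: r = 4, s = 1 − 4·(-6) = 25, t = -2 − 4·13 = -54  (check: 754·25 + 349·(-54) = 4)
  q = 3: r = 1, s = -6 − 3·25 = -81, t = 13 − 3·(-54) = 175  (check: 754·(-81) + 349·175 = 1)
The row with r = 1 (the gcd) gives the Bezout coefficients s = -81, t = 175.
Result: 754 · (-81) + 349 · (175) = 1.

gcd(754, 349) = 1; s = -81, t = 175 (check: 754·(-81) + 349·175 = 1).


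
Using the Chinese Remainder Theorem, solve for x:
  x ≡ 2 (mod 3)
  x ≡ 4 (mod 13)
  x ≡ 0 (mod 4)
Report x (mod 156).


Moduli 3, 13, 4 are pairwise coprime; by CRT there is a unique solution modulo M = 3 · 13 · 4 = 156.
Solve pairwise, accumulating the modulus:
  Start with x ≡ 2 (mod 3).
  Combine with x ≡ 4 (mod 13): since gcd(3, 13) = 1, we get a unique residue mod 39.
    Write x = 2 + 3·t and substitute into x ≡ 4 (mod 13): 3·t ≡ 4 − 2 = 2 (mod 13).
    The inverse of 3 mod 13 is 9 (since 3·9 = 27 = 2·13 + 1), so t ≡ 9·2 = 18 ≡ 5 (mod 13).
    Then x = 2 + 3·5 = 17, valid modulo lcm(3, 13) = 39: x ≡ 17 (mod 39).
  Combine with x ≡ 0 (mod 4): since gcd(39, 4) = 1, we get a unique residue mod 156.
    Write x = 17 + 39·t and substitute into x ≡ 0 (mod 4): 39·t ≡ 0 − 17 = -17 (mod 4).
    Reduce coefficients mod 4: 3·t ≡ 3 (mod 4).
    The inverse of 3 mod 4 is 3 (since 3·3 = 9 = 2·4 + 1), so t ≡ 3·3 = 9 ≡ 1 (mod 4).
    Then x = 17 + 39·1 = 56, valid modulo lcm(39, 4) = 156: x ≡ 56 (mod 156).
Verify: 56 mod 3 = 2 ✓, 56 mod 13 = 4 ✓, 56 mod 4 = 0 ✓.

x ≡ 56 (mod 156).


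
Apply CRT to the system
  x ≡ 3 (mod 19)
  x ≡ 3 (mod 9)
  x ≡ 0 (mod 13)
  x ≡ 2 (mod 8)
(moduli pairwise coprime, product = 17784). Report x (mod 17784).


Product of moduli M = 19 · 9 · 13 · 8 = 17784.
Merge one congruence at a time:
  Start: x ≡ 3 (mod 19).
  Combine with x ≡ 3 (mod 9); new modulus lcm = 171.
    Write x = 3 + 19·t and substitute into x ≡ 3 (mod 9): 19·t ≡ 3 − 3 = 0 (mod 9).
    Reduce coefficients mod 9: 1·t ≡ 0 (mod 9).
    So t ≡ 0 (mod 9).
    Then x = 3 + 19·0 = 3, valid modulo lcm(19, 9) = 171: x ≡ 3 (mod 171).
  Combine with x ≡ 0 (mod 13); new modulus lcm = 2223.
    Write x = 3 + 171·t and substitute into x ≡ 0 (mod 13): 171·t ≡ 0 − 3 = -3 (mod 13).
    Reduce coefficients mod 13: 2·t ≡ 10 (mod 13).
    The inverse of 2 mod 13 is 7 (since 2·7 = 14 = 1·13 + 1), so t ≡ 7·10 = 70 ≡ 5 (mod 13).
    Then x = 3 + 171·5 = 858, valid modulo lcm(171, 13) = 2223: x ≡ 858 (mod 2223).
  Combine with x ≡ 2 (mod 8); new modulus lcm = 17784.
    Write x = 858 + 2223·t and substitute into x ≡ 2 (mod 8): 2223·t ≡ 2 − 858 = -856 (mod 8).
    Reduce coefficients mod 8: 7·t ≡ 0 (mod 8).
    The inverse of 7 mod 8 is 7 (since 7·7 = 49 = 6·8 + 1), so t ≡ 7·0 = 0 ≡ 0 (mod 8).
    Then x = 858 + 2223·0 = 858, valid modulo lcm(2223, 8) = 17784: x ≡ 858 (mod 17784).
Verify against each original: 858 mod 19 = 3, 858 mod 9 = 3, 858 mod 13 = 0, 858 mod 8 = 2.

x ≡ 858 (mod 17784).


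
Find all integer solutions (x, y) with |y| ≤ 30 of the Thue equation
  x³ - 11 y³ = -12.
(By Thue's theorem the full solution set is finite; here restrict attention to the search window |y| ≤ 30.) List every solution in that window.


The equation is x³ - 11y³ = -12. For fixed y, x³ = 11·y³ − 12, so a solution requires the RHS to be a perfect cube.
Strategy: iterate y from -30 to 30, compute RHS = 11·y³ − 12, and check whether it is a (positive or negative) perfect cube.
Check small values of y:
  y = 0: RHS = -12 is not a perfect cube.
  y = 1: RHS = -1 = (-1)³ ⇒ x = -1 works.
  y = -1: RHS = -23 is not a perfect cube.
  y = 2: RHS = 76 is not a perfect cube.
  y = -2: RHS = -100 is not a perfect cube.
  y = 3: RHS = 285 is not a perfect cube.
  y = -3: RHS = -309 is not a perfect cube.
Continuing the search up to |y| = 30 finds no further solutions beyond those listed.
Collected solutions: (-1, 1).

Solutions (with |y| ≤ 30): (-1, 1).


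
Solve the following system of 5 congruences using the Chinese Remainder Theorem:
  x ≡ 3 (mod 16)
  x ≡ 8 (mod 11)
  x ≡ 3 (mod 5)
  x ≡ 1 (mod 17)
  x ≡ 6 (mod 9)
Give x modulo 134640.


Product of moduli M = 16 · 11 · 5 · 17 · 9 = 134640.
Merge one congruence at a time:
  Start: x ≡ 3 (mod 16).
  Combine with x ≡ 8 (mod 11); new modulus lcm = 176.
    Write x = 3 + 16·t and substitute into x ≡ 8 (mod 11): 16·t ≡ 8 − 3 = 5 (mod 11).
    Reduce coefficients mod 11: 5·t ≡ 5 (mod 11).
    The inverse of 5 mod 11 is 9 (since 5·9 = 45 = 4·11 + 1), so t ≡ 9·5 = 45 ≡ 1 (mod 11).
    Then x = 3 + 16·1 = 19, valid modulo lcm(16, 11) = 176: x ≡ 19 (mod 176).
  Combine with x ≡ 3 (mod 5); new modulus lcm = 880.
    Write x = 19 + 176·t and substitute into x ≡ 3 (mod 5): 176·t ≡ 3 − 19 = -16 (mod 5).
    Reduce coefficients mod 5: 1·t ≡ 4 (mod 5).
    So t ≡ 4 (mod 5).
    Then x = 19 + 176·4 = 723, valid modulo lcm(176, 5) = 880: x ≡ 723 (mod 880).
  Combine with x ≡ 1 (mod 17); new modulus lcm = 14960.
    Write x = 723 + 880·t and substitute into x ≡ 1 (mod 17): 880·t ≡ 1 − 723 = -722 (mod 17).
    Reduce coefficients mod 17: 13·t ≡ 9 (mod 17).
    The inverse of 13 mod 17 is 4 (since 13·4 = 52 = 3·17 + 1), so t ≡ 4·9 = 36 ≡ 2 (mod 17).
    Then x = 723 + 880·2 = 2483, valid modulo lcm(880, 17) = 14960: x ≡ 2483 (mod 14960).
  Combine with x ≡ 6 (mod 9); new modulus lcm = 134640.
    Write x = 2483 + 14960·t and substitute into x ≡ 6 (mod 9): 14960·t ≡ 6 − 2483 = -2477 (mod 9).
    Reduce coefficients mod 9: 2·t ≡ 7 (mod 9).
    The inverse of 2 mod 9 is 5 (since 2·5 = 10 = 1·9 + 1), so t ≡ 5·7 = 35 ≡ 8 (mod 9).
    Then x = 2483 + 14960·8 = 122163, valid modulo lcm(14960, 9) = 134640: x ≡ 122163 (mod 134640).
Verify against each original: 122163 mod 16 = 3, 122163 mod 11 = 8, 122163 mod 5 = 3, 122163 mod 17 = 1, 122163 mod 9 = 6.

x ≡ 122163 (mod 134640).


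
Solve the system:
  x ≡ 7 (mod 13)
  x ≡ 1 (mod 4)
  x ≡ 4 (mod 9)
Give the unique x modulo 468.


Moduli 13, 4, 9 are pairwise coprime; by CRT there is a unique solution modulo M = 13 · 4 · 9 = 468.
Solve pairwise, accumulating the modulus:
  Start with x ≡ 7 (mod 13).
  Combine with x ≡ 1 (mod 4): since gcd(13, 4) = 1, we get a unique residue mod 52.
    Write x = 7 + 13·t and substitute into x ≡ 1 (mod 4): 13·t ≡ 1 − 7 = -6 (mod 4).
    Reduce coefficients mod 4: 1·t ≡ 2 (mod 4).
    So t ≡ 2 (mod 4).
    Then x = 7 + 13·2 = 33, valid modulo lcm(13, 4) = 52: x ≡ 33 (mod 52).
  Combine with x ≡ 4 (mod 9): since gcd(52, 9) = 1, we get a unique residue mod 468.
    Write x = 33 + 52·t and substitute into x ≡ 4 (mod 9): 52·t ≡ 4 − 33 = -29 (mod 9).
    Reduce coefficients mod 9: 7·t ≡ 7 (mod 9).
    The inverse of 7 mod 9 is 4 (since 7·4 = 28 = 3·9 + 1), so t ≡ 4·7 = 28 ≡ 1 (mod 9).
    Then x = 33 + 52·1 = 85, valid modulo lcm(52, 9) = 468: x ≡ 85 (mod 468).
Verify: 85 mod 13 = 7 ✓, 85 mod 4 = 1 ✓, 85 mod 9 = 4 ✓.

x ≡ 85 (mod 468).


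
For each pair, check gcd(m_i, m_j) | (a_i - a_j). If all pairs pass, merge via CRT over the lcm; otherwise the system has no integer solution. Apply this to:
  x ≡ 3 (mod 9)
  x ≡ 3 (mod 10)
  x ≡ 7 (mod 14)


Moduli 9, 10, 14 are not pairwise coprime, so CRT works modulo lcm(m_i) when all pairwise compatibility conditions hold.
Pairwise compatibility: gcd(m_i, m_j) must divide a_i - a_j for every pair.
Merge one congruence at a time:
  Start: x ≡ 3 (mod 9).
  Combine with x ≡ 3 (mod 10): gcd(9, 10) = 1; 3 - 3 = 0, which IS divisible by 1, so compatible.
    Write x = 3 + 9·t and substitute into x ≡ 3 (mod 10): 9·t ≡ 3 − 3 = 0 (mod 10).
    The inverse of 9 mod 10 is 9 (since 9·9 = 81 = 8·10 + 1), so t ≡ 9·0 = 0 ≡ 0 (mod 10).
    Then x = 3 + 9·0 = 3, valid modulo lcm(9, 10) = 90: x ≡ 3 (mod 90).
  Combine with x ≡ 7 (mod 14): gcd(90, 14) = 2; 7 - 3 = 4, which IS divisible by 2, so compatible.
    Write x = 3 + 90·t and substitute into x ≡ 7 (mod 14): 90·t ≡ 7 − 3 = 4 (mod 14).
    Divide the congruence (and modulus) by g = 2: 45·t ≡ 2 (mod 7).
    Reduce coefficients mod 7: 3·t ≡ 2 (mod 7).
    The inverse of 3 mod 7 is 5 (since 3·5 = 15 = 2·7 + 1), so t ≡ 5·2 = 10 ≡ 3 (mod 7).
    Then x = 3 + 90·3 = 273, valid modulo lcm(90, 14) = 630: x ≡ 273 (mod 630).
Verify: 273 mod 9 = 3, 273 mod 10 = 3, 273 mod 14 = 7.

x ≡ 273 (mod 630).


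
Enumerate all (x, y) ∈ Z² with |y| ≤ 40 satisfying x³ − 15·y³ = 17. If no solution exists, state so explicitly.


The equation is x³ - 15y³ = 17. For fixed y, x³ = 15·y³ + 17, so a solution requires the RHS to be a perfect cube.
Strategy: iterate y from -40 to 40, compute RHS = 15·y³ + 17, and check whether it is a (positive or negative) perfect cube.
Check small values of y:
  y = 0: RHS = 17 is not a perfect cube.
  y = 1: RHS = 32 is not a perfect cube.
  y = -1: RHS = 2 is not a perfect cube.
  y = 2: RHS = 137 is not a perfect cube.
  y = -2: RHS = -103 is not a perfect cube.
  y = 3: RHS = 422 is not a perfect cube.
  y = -3: RHS = -388 is not a perfect cube.
Continuing the search up to |y| = 40 finds no solutions either.
No (x, y) in the scanned range satisfies the equation.

No integer solutions with |y| ≤ 40.


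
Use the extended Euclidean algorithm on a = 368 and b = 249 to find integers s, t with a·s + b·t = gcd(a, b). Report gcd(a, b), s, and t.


Euclidean algorithm on (368, 249) — divide until remainder is 0:
  368 = 1 · 249 + 119
  249 = 2 · 119 + 11
  119 = 10 · 11 + 9
  11 = 1 · 9 + 2
  9 = 4 · 2 + 1
  2 = 2 · 1 + 0
gcd(368, 249) = 1.
Track Bezout coefficients alongside the remainders: start with r₀ = 368 = a·1 + b·0 (s = 1, t = 0) and r₁ = 249 = a·0 + b·1 (s = 0, t = 1); each new remainder r_{k+1} = r_{k-1} − q_k·r_k inherits s_{k+1} = s_{k-1} − q_k·s_k, t_{k+1} = t_{k-1} − q_k·t_k, so r_k = a·s_k + b·t_k at every step:
  q = 1: r = 119, s = 1 − 1·0 = 1, t = 0 − 1·1 = -1  (check: 368·1 + 249·(-1) = 119)
  q = 2: r = 11, s = 0 − 2·1 = -2, t = 1 − 2·(-1) = 3  (check: 368·(-2) + 249·3 = 11)
  q = 10: r = 9, s = 1 − 10·(-2) = 21, t = -1 − 10·3 = -31  (check: 368·21 + 249·(-31) = 9)
  q = 1: r = 2, s = -2 − 1·21 = -23, t = 3 − 1·(-31) = 34  (check: 368·(-23) + 249·34 = 2)
  q = 4: r = 1, s = 21 − 4·(-23) = 113, t = -31 − 4·34 = -167  (check: 368·113 + 249·(-167) = 1)
The row with r = 1 (the gcd) gives the Bezout coefficients s = 113, t = -167.
Result: 368 · (113) + 249 · (-167) = 1.

gcd(368, 249) = 1; s = 113, t = -167 (check: 368·113 + 249·(-167) = 1).


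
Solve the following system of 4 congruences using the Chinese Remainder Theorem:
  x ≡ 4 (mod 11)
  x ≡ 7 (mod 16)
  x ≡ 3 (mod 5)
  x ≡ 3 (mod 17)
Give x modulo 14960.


Product of moduli M = 11 · 16 · 5 · 17 = 14960.
Merge one congruence at a time:
  Start: x ≡ 4 (mod 11).
  Combine with x ≡ 7 (mod 16); new modulus lcm = 176.
    Write x = 4 + 11·t and substitute into x ≡ 7 (mod 16): 11·t ≡ 7 − 4 = 3 (mod 16).
    The inverse of 11 mod 16 is 3 (since 11·3 = 33 = 2·16 + 1), so t ≡ 3·3 = 9 ≡ 9 (mod 16).
    Then x = 4 + 11·9 = 103, valid modulo lcm(11, 16) = 176: x ≡ 103 (mod 176).
  Combine with x ≡ 3 (mod 5); new modulus lcm = 880.
    Write x = 103 + 176·t and substitute into x ≡ 3 (mod 5): 176·t ≡ 3 − 103 = -100 (mod 5).
    Reduce coefficients mod 5: 1·t ≡ 0 (mod 5).
    So t ≡ 0 (mod 5).
    Then x = 103 + 176·0 = 103, valid modulo lcm(176, 5) = 880: x ≡ 103 (mod 880).
  Combine with x ≡ 3 (mod 17); new modulus lcm = 14960.
    Write x = 103 + 880·t and substitute into x ≡ 3 (mod 17): 880·t ≡ 3 − 103 = -100 (mod 17).
    Reduce coefficients mod 17: 13·t ≡ 2 (mod 17).
    The inverse of 13 mod 17 is 4 (since 13·4 = 52 = 3·17 + 1), so t ≡ 4·2 = 8 ≡ 8 (mod 17).
    Then x = 103 + 880·8 = 7143, valid modulo lcm(880, 17) = 14960: x ≡ 7143 (mod 14960).
Verify against each original: 7143 mod 11 = 4, 7143 mod 16 = 7, 7143 mod 5 = 3, 7143 mod 17 = 3.

x ≡ 7143 (mod 14960).


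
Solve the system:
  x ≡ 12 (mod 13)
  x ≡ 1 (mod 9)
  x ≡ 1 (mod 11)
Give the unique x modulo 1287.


Moduli 13, 9, 11 are pairwise coprime; by CRT there is a unique solution modulo M = 13 · 9 · 11 = 1287.
Solve pairwise, accumulating the modulus:
  Start with x ≡ 12 (mod 13).
  Combine with x ≡ 1 (mod 9): since gcd(13, 9) = 1, we get a unique residue mod 117.
    Write x = 12 + 13·t and substitute into x ≡ 1 (mod 9): 13·t ≡ 1 − 12 = -11 (mod 9).
    Reduce coefficients mod 9: 4·t ≡ 7 (mod 9).
    The inverse of 4 mod 9 is 7 (since 4·7 = 28 = 3·9 + 1), so t ≡ 7·7 = 49 ≡ 4 (mod 9).
    Then x = 12 + 13·4 = 64, valid modulo lcm(13, 9) = 117: x ≡ 64 (mod 117).
  Combine with x ≡ 1 (mod 11): since gcd(117, 11) = 1, we get a unique residue mod 1287.
    Write x = 64 + 117·t and substitute into x ≡ 1 (mod 11): 117·t ≡ 1 − 64 = -63 (mod 11).
    Reduce coefficients mod 11: 7·t ≡ 3 (mod 11).
    The inverse of 7 mod 11 is 8 (since 7·8 = 56 = 5·11 + 1), so t ≡ 8·3 = 24 ≡ 2 (mod 11).
    Then x = 64 + 117·2 = 298, valid modulo lcm(117, 11) = 1287: x ≡ 298 (mod 1287).
Verify: 298 mod 13 = 12 ✓, 298 mod 9 = 1 ✓, 298 mod 11 = 1 ✓.

x ≡ 298 (mod 1287).


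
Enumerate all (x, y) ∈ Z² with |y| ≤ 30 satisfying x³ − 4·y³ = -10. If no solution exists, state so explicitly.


The equation is x³ - 4y³ = -10. For fixed y, x³ = 4·y³ − 10, so a solution requires the RHS to be a perfect cube.
Strategy: iterate y from -30 to 30, compute RHS = 4·y³ − 10, and check whether it is a (positive or negative) perfect cube.
Check small values of y:
  y = 0: RHS = -10 is not a perfect cube.
  y = 1: RHS = -6 is not a perfect cube.
  y = -1: RHS = -14 is not a perfect cube.
  y = 2: RHS = 22 is not a perfect cube.
  y = -2: RHS = -42 is not a perfect cube.
  y = 3: RHS = 98 is not a perfect cube.
  y = -3: RHS = -118 is not a perfect cube.
Continuing the search up to |y| = 30 finds no solutions either.
No (x, y) in the scanned range satisfies the equation.

No integer solutions with |y| ≤ 30.
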